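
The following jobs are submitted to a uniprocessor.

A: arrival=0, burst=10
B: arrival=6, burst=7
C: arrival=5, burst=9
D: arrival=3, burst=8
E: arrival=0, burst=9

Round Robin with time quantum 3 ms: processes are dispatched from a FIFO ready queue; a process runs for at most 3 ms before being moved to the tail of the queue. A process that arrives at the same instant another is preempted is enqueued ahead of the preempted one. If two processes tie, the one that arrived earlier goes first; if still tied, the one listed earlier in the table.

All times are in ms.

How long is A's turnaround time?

39

Gantt: | A 0-3 | E 3-6 | D 6-9 | A 9-12 | C 12-15 | B 15-18 | E 18-21 | D 21-24 | A 24-27 | C 27-30 | B 30-33 | E 33-36 | D 36-38 | A 38-39 | C 39-42 | B 42-43 |
Completion: A=39  B=43  C=42  D=38  E=36
Turnaround (C−A): A=39  B=37  C=37  D=35  E=36
Turnaround(A) = completion − arrival = 39 − 0 = 39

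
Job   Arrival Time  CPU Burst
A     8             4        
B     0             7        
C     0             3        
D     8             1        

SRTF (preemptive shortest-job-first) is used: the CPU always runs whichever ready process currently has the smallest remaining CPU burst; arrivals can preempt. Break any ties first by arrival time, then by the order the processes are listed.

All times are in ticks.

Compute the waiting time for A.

Timeline: | C 0-3 | B 3-8 | D 8-9 | B 9-11 | A 11-15 |
Completion: A=15  B=11  C=3  D=9
Turnaround (C−A): A=7  B=11  C=3  D=1
Waiting(A) = turnaround − burst = 7 − 4 = 3

3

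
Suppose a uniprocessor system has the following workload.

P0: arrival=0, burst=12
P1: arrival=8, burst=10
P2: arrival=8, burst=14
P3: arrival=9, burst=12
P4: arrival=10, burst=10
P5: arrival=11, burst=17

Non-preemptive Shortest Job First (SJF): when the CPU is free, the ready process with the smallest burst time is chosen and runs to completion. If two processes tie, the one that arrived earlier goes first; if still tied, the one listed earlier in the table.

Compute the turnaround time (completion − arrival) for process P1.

14

Schedule: | P0 0-12 | P1 12-22 | P4 22-32 | P3 32-44 | P2 44-58 | P5 58-75 |
Completion: P0=12  P1=22  P2=58  P3=44  P4=32  P5=75
Turnaround(P1) = completion − arrival = 22 − 8 = 14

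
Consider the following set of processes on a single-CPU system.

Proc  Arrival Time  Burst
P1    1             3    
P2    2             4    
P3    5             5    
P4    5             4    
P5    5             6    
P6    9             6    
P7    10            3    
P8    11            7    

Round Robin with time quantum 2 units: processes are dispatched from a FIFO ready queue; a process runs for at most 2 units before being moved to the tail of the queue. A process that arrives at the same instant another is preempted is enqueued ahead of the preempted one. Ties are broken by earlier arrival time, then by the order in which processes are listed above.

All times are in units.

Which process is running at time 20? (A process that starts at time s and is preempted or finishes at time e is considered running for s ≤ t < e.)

P4

Schedule: | idle 0-1 | P1 1-3 | P2 3-5 | P1 5-6 | P3 6-8 | P4 8-10 | P5 10-12 | P2 12-14 | P3 14-16 | P6 16-18 | P7 18-20 | P4 20-22 | P8 22-24 | P5 24-26 | P3 26-27 | P6 27-29 | P7 29-30 | P8 30-32 | P5 32-34 | P6 34-36 | P8 36-39 |
Completion: P1=6  P2=14  P3=27  P4=22  P5=34  P6=36  P7=30  P8=39
Turnaround (C−A): P1=5  P2=12  P3=22  P4=17  P5=29  P6=27  P7=20  P8=28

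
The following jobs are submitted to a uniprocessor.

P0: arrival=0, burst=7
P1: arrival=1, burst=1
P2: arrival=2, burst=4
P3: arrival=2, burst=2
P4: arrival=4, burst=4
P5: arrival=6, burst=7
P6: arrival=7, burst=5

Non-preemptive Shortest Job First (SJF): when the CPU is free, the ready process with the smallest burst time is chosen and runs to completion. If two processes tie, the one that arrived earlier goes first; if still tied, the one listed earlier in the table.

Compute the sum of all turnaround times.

Timeline: | P0 0-7 | P1 7-8 | P3 8-10 | P2 10-14 | P4 14-18 | P6 18-23 | P5 23-30 |
Completion: P0=7  P1=8  P2=14  P3=10  P4=18  P5=30  P6=23
Turnaround = completion − arrival: P0=7, P1=7, P2=12, P3=8, P4=14, P5=24, P6=16
Total turnaround = 7 + 7 + 12 + 8 + 14 + 24 + 16 = 88

88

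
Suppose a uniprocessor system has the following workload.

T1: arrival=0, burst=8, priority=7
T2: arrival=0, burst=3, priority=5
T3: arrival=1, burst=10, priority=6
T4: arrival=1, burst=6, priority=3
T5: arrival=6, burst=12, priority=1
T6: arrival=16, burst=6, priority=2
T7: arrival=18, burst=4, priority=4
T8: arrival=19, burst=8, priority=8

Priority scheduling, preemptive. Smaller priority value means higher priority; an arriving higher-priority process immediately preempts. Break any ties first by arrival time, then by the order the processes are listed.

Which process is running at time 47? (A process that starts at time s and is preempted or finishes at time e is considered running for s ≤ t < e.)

Schedule: | T2 0-1 | T4 1-6 | T5 6-18 | T6 18-24 | T4 24-25 | T7 25-29 | T2 29-31 | T3 31-41 | T1 41-49 | T8 49-57 |
Completion: T1=49  T2=31  T3=41  T4=25  T5=18  T6=24  T7=29  T8=57
Turnaround (C−A): T1=49  T2=31  T3=40  T4=24  T5=12  T6=8  T7=11  T8=38

T1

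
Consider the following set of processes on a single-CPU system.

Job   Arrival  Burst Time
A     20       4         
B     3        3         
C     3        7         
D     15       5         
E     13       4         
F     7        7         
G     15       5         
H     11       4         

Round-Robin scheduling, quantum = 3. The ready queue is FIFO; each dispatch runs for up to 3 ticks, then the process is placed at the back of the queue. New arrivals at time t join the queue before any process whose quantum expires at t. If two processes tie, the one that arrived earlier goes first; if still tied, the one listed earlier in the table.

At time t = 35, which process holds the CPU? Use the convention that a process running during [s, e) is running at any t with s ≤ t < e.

Schedule: | idle 0-3 | B 3-6 | C 6-9 | F 9-12 | C 12-15 | H 15-18 | F 18-21 | E 21-24 | D 24-27 | G 27-30 | C 30-31 | H 31-32 | A 32-35 | F 35-36 | E 36-37 | D 37-39 | G 39-41 | A 41-42 |
Completion: A=42  B=6  C=31  D=39  E=37  F=36  G=41  H=32

F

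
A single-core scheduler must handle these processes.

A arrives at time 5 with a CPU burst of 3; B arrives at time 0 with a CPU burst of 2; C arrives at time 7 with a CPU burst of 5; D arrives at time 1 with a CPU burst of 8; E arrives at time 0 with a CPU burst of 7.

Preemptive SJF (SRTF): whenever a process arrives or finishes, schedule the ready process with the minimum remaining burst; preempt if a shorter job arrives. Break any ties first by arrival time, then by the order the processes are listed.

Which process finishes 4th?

Schedule: | B 0-2 | E 2-5 | A 5-8 | E 8-12 | C 12-17 | D 17-25 |
Completion: A=8  B=2  C=17  D=25  E=12
Turnaround (C−A): A=3  B=2  C=10  D=24  E=12
Finish order: B → A → E → C → D

C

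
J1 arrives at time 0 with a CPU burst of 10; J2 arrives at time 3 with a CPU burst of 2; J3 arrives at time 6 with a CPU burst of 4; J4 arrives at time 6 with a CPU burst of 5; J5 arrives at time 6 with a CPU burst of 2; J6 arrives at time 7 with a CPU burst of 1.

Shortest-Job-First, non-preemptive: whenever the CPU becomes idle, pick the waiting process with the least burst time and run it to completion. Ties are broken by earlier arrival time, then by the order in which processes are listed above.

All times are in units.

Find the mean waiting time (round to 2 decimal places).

Schedule: | J1 0-10 | J6 10-11 | J2 11-13 | J5 13-15 | J3 15-19 | J4 19-24 |
Completion: J1=10  J2=13  J3=19  J4=24  J5=15  J6=11
Turnaround (C−A): J1=10  J2=10  J3=13  J4=18  J5=9  J6=4
Waiting times: J1=0, J2=8, J3=9, J4=13, J5=7, J6=3
Average waiting = (0+8+9+13+7+3) / 6 = 40/6 = 6.67

6.67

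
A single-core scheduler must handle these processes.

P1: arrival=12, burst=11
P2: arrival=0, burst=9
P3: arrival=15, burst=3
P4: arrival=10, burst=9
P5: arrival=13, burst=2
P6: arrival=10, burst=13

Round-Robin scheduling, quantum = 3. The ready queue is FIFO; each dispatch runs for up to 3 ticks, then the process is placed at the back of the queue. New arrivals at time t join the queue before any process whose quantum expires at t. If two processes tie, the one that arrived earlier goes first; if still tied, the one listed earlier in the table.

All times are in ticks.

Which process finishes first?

Schedule: | P2 0-9 | idle 9-10 | P4 10-13 | P6 13-16 | P1 16-19 | P5 19-21 | P4 21-24 | P3 24-27 | P6 27-30 | P1 30-33 | P4 33-36 | P6 36-39 | P1 39-42 | P6 42-45 | P1 45-47 | P6 47-48 |
Completion: P1=47  P2=9  P3=27  P4=36  P5=21  P6=48
Finish order: P2 → P5 → P3 → P4 → P1 → P6

P2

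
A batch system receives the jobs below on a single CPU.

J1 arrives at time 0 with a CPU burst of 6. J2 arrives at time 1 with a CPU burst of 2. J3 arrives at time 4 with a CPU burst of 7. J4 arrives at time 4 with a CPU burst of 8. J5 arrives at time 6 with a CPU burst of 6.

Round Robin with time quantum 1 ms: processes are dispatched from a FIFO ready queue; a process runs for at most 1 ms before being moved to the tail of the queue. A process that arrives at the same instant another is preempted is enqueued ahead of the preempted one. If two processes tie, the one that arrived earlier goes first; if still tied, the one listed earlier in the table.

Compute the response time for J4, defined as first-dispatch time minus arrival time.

2

Schedule: | J1 0-1 | J2 1-2 | J1 2-3 | J2 3-4 | J1 4-5 | J3 5-6 | J4 6-7 | J1 7-8 | J5 8-9 | J3 9-10 | J4 10-11 | J1 11-12 | J5 12-13 | J3 13-14 | J4 14-15 | J1 15-16 | J5 16-17 | J3 17-18 | J4 18-19 | J5 19-20 | J3 20-21 | J4 21-22 | J5 22-23 | J3 23-24 | J4 24-25 | J5 25-26 | J3 26-27 | J4 27-29 |
Completion: J1=16  J2=4  J3=27  J4=29  J5=26
Response(J4) = first start − arrival = 6 − 4 = 2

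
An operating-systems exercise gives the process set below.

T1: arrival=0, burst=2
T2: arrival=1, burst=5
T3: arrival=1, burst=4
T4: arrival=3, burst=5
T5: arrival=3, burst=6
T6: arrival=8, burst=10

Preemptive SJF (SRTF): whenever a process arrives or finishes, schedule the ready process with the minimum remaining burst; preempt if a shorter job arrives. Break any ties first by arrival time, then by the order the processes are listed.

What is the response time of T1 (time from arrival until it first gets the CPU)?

0

Timeline: | T1 0-2 | T3 2-6 | T2 6-11 | T4 11-16 | T5 16-22 | T6 22-32 |
Completion: T1=2  T2=11  T3=6  T4=16  T5=22  T6=32
Turnaround (C−A): T1=2  T2=10  T3=5  T4=13  T5=19  T6=24
Response(T1) = first start − arrival = 0 − 0 = 0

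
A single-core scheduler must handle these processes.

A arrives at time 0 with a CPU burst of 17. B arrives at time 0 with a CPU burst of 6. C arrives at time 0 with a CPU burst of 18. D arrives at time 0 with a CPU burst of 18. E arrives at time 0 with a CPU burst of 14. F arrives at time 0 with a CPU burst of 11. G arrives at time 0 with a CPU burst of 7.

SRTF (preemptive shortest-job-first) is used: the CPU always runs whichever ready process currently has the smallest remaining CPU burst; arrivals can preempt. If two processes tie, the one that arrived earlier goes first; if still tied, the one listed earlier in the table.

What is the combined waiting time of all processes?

209

Timeline: | B 0-6 | G 6-13 | F 13-24 | E 24-38 | A 38-55 | C 55-73 | D 73-91 |
Completion: A=55  B=6  C=73  D=91  E=38  F=24  G=13
Waiting = turnaround − burst: A=38, B=0, C=55, D=73, E=24, F=13, G=6
Total waiting = 38 + 0 + 55 + 73 + 24 + 13 + 6 = 209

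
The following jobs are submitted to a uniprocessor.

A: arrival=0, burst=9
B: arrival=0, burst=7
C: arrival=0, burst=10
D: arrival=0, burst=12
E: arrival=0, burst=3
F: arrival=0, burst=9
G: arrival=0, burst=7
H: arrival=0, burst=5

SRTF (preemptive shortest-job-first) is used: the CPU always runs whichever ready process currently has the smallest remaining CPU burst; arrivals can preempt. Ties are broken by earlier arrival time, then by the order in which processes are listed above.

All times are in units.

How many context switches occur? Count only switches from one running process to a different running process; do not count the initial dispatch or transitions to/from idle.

Schedule: | E 0-3 | H 3-8 | B 8-15 | G 15-22 | A 22-31 | F 31-40 | C 40-50 | D 50-62 |
Completion: A=31  B=15  C=50  D=62  E=3  F=40  G=22  H=8
Turnaround (C−A): A=31  B=15  C=50  D=62  E=3  F=40  G=22  H=8

7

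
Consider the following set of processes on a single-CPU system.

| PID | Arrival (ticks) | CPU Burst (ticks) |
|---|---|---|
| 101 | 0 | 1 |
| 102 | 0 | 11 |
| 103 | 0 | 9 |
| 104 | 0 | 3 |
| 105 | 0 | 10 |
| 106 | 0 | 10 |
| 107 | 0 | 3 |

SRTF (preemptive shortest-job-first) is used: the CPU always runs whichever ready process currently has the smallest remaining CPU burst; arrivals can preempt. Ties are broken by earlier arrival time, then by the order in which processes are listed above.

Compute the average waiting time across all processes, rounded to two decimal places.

Timeline: | 101 0-1 | 104 1-4 | 107 4-7 | 103 7-16 | 105 16-26 | 106 26-36 | 102 36-47 |
Completion: 101=1  102=47  103=16  104=4  105=26  106=36  107=7
Waiting times: 101=0, 102=36, 103=7, 104=1, 105=16, 106=26, 107=4
Average waiting = (0+36+7+1+16+26+4) / 7 = 90/7 = 12.86

12.86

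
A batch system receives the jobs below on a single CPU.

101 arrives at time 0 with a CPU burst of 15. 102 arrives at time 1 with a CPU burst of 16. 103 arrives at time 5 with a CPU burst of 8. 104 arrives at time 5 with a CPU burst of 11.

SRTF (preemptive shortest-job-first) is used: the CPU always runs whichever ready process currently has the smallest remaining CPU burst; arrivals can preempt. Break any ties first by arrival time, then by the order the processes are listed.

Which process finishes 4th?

102

Timeline: | 101 0-5 | 103 5-13 | 101 13-23 | 104 23-34 | 102 34-50 |
Completion: 101=23  102=50  103=13  104=34
Finish order: 103 → 101 → 104 → 102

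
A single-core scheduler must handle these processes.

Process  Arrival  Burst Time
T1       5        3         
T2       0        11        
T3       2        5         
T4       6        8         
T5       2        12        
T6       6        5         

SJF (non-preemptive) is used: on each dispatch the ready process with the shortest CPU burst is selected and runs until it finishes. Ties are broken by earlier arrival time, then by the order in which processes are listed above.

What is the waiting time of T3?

Timeline: | T2 0-11 | T1 11-14 | T3 14-19 | T6 19-24 | T4 24-32 | T5 32-44 |
Completion: T1=14  T2=11  T3=19  T4=32  T5=44  T6=24
Turnaround (C−A): T1=9  T2=11  T3=17  T4=26  T5=42  T6=18
Waiting(T3) = turnaround − burst = 17 − 5 = 12

12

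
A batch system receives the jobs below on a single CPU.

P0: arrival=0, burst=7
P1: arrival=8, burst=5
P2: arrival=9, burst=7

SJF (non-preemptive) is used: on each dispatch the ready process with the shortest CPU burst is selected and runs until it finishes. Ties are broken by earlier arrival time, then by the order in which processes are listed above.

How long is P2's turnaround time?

Gantt: | P0 0-7 | idle 7-8 | P1 8-13 | P2 13-20 |
Completion: P0=7  P1=13  P2=20
Turnaround (C−A): P0=7  P1=5  P2=11
Turnaround(P2) = completion − arrival = 20 − 9 = 11

11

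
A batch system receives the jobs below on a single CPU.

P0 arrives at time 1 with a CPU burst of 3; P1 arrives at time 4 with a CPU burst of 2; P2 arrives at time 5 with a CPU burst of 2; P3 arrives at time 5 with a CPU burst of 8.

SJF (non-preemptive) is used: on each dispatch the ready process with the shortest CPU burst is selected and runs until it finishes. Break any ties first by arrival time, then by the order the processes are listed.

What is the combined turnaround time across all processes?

Schedule: | idle 0-1 | P0 1-4 | P1 4-6 | P2 6-8 | P3 8-16 |
Completion: P0=4  P1=6  P2=8  P3=16
Turnaround (C−A): P0=3  P1=2  P2=3  P3=11
Turnaround = completion − arrival: P0=3, P1=2, P2=3, P3=11
Total turnaround = 3 + 2 + 3 + 11 = 19

19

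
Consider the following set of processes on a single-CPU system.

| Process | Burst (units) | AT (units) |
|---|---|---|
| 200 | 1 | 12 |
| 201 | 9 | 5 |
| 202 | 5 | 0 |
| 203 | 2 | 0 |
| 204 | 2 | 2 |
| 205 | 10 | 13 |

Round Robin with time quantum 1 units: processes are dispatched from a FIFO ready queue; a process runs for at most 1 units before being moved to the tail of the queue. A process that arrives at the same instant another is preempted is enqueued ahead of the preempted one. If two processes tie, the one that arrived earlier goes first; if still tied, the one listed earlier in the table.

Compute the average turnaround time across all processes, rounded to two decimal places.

Schedule: | 202 0-1 | 203 1-2 | 202 2-3 | 204 3-4 | 203 4-5 | 202 5-6 | 204 6-7 | 201 7-8 | 202 8-9 | 201 9-10 | 202 10-11 | 201 11-12 | 200 12-13 | 201 13-14 | 205 14-15 | 201 15-16 | 205 16-17 | 201 17-18 | 205 18-19 | 201 19-20 | 205 20-21 | 201 21-22 | 205 22-23 | 201 23-24 | 205 24-29 |
Completion: 200=13  201=24  202=11  203=5  204=7  205=29
Turnaround times: 200=1, 201=19, 202=11, 203=5, 204=5, 205=16
Average turnaround = (1+19+11+5+5+16) / 6 = 57/6 = 9.50

9.50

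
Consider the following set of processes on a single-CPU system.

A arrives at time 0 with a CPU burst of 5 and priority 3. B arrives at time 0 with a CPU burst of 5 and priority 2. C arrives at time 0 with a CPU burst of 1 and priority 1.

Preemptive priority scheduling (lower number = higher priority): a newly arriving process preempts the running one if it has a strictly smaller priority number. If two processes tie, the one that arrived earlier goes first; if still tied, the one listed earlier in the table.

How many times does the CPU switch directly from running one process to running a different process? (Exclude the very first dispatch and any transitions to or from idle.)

Timeline: | C 0-1 | B 1-6 | A 6-11 |
Completion: A=11  B=6  C=1

2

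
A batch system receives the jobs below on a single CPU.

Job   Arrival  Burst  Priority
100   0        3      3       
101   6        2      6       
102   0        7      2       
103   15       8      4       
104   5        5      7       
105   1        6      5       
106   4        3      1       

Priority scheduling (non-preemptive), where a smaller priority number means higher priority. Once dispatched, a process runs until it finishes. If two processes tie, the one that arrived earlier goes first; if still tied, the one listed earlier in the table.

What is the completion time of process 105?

Timeline: | 102 0-7 | 106 7-10 | 100 10-13 | 105 13-19 | 103 19-27 | 101 27-29 | 104 29-34 |
Completion: 100=13  101=29  102=7  103=27  104=34  105=19  106=10

19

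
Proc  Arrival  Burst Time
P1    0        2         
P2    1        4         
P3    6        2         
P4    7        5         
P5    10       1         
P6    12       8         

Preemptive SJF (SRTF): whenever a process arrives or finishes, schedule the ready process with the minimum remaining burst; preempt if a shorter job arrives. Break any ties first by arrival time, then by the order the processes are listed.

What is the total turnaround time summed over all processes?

Timeline: | P1 0-2 | P2 2-6 | P3 6-8 | P4 8-10 | P5 10-11 | P4 11-14 | P6 14-22 |
Completion: P1=2  P2=6  P3=8  P4=14  P5=11  P6=22
Turnaround = completion − arrival: P1=2, P2=5, P3=2, P4=7, P5=1, P6=10
Total turnaround = 2 + 5 + 2 + 7 + 1 + 10 = 27

27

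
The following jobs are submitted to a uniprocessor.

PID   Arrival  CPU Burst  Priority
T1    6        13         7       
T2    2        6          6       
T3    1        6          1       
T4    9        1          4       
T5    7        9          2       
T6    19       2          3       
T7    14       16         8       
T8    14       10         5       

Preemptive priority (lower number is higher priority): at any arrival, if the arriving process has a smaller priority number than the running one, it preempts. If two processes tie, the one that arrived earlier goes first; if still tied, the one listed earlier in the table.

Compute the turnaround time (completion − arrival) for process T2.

Schedule: | idle 0-1 | T3 1-7 | T5 7-16 | T4 16-17 | T8 17-19 | T6 19-21 | T8 21-29 | T2 29-35 | T1 35-48 | T7 48-64 |
Completion: T1=48  T2=35  T3=7  T4=17  T5=16  T6=21  T7=64  T8=29
Turnaround (C−A): T1=42  T2=33  T3=6  T4=8  T5=9  T6=2  T7=50  T8=15
Turnaround(T2) = completion − arrival = 35 − 2 = 33

33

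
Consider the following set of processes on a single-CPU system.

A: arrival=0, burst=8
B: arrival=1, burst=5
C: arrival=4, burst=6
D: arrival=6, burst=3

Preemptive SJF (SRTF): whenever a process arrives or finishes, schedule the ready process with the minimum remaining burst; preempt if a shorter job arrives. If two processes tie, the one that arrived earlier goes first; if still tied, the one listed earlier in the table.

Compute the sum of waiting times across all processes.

Schedule: | A 0-1 | B 1-6 | D 6-9 | C 9-15 | A 15-22 |
Completion: A=22  B=6  C=15  D=9
Waiting = turnaround − burst: A=14, B=0, C=5, D=0
Total waiting = 14 + 0 + 5 + 0 = 19

19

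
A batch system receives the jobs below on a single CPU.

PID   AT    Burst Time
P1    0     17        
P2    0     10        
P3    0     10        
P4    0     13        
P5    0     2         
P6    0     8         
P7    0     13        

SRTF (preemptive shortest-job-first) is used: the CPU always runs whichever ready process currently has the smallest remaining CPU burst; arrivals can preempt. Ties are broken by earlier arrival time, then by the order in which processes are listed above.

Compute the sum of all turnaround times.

Schedule: | P5 0-2 | P6 2-10 | P2 10-20 | P3 20-30 | P4 30-43 | P7 43-56 | P1 56-73 |
Completion: P1=73  P2=20  P3=30  P4=43  P5=2  P6=10  P7=56
Turnaround (C−A): P1=73  P2=20  P3=30  P4=43  P5=2  P6=10  P7=56
Turnaround = completion − arrival: P1=73, P2=20, P3=30, P4=43, P5=2, P6=10, P7=56
Total turnaround = 73 + 20 + 30 + 43 + 2 + 10 + 56 = 234

234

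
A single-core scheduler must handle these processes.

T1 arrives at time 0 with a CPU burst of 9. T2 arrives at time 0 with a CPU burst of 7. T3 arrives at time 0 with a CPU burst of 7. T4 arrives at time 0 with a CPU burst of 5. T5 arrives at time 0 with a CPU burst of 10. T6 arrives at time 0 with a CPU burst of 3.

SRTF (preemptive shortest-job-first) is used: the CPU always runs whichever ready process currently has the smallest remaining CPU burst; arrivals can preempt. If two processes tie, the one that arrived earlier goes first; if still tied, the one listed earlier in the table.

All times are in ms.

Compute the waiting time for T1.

Gantt: | T6 0-3 | T4 3-8 | T2 8-15 | T3 15-22 | T1 22-31 | T5 31-41 |
Completion: T1=31  T2=15  T3=22  T4=8  T5=41  T6=3
Turnaround (C−A): T1=31  T2=15  T3=22  T4=8  T5=41  T6=3
Waiting(T1) = turnaround − burst = 31 − 9 = 22

22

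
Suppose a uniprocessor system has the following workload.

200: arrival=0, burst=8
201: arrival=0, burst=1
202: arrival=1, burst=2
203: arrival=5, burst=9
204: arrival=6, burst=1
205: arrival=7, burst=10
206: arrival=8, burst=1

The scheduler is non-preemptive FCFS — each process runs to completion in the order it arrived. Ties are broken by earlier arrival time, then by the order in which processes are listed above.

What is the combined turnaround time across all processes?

105

Gantt: | 200 0-8 | 201 8-9 | 202 9-11 | 203 11-20 | 204 20-21 | 205 21-31 | 206 31-32 |
Completion: 200=8  201=9  202=11  203=20  204=21  205=31  206=32
Turnaround = completion − arrival: 200=8, 201=9, 202=10, 203=15, 204=15, 205=24, 206=24
Total turnaround = 8 + 9 + 10 + 15 + 15 + 24 + 24 = 105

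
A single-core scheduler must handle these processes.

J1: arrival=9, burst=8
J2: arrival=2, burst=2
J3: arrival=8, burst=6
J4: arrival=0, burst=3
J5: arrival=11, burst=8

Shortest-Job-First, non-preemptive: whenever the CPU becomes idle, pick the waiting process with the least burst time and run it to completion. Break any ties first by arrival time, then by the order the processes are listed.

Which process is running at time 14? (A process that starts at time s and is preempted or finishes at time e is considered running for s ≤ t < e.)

Schedule: | J4 0-3 | J2 3-5 | idle 5-8 | J3 8-14 | J1 14-22 | J5 22-30 |
Completion: J1=22  J2=5  J3=14  J4=3  J5=30
Turnaround (C−A): J1=13  J2=3  J3=6  J4=3  J5=19

J1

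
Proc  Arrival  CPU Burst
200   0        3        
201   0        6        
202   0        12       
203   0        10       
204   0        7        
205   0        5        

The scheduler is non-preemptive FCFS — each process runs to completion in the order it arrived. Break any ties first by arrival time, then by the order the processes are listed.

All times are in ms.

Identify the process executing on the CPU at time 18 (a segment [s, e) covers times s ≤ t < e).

202

Gantt: | 200 0-3 | 201 3-9 | 202 9-21 | 203 21-31 | 204 31-38 | 205 38-43 |
Completion: 200=3  201=9  202=21  203=31  204=38  205=43
Turnaround (C−A): 200=3  201=9  202=21  203=31  204=38  205=43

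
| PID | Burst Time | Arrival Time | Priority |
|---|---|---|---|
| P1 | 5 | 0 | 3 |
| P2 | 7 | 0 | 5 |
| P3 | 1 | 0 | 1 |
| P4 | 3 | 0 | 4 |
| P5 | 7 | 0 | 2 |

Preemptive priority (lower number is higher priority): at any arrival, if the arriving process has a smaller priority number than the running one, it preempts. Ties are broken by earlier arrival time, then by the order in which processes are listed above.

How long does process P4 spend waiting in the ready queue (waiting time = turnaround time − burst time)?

13

Schedule: | P3 0-1 | P5 1-8 | P1 8-13 | P4 13-16 | P2 16-23 |
Completion: P1=13  P2=23  P3=1  P4=16  P5=8
Turnaround (C−A): P1=13  P2=23  P3=1  P4=16  P5=8
Waiting(P4) = turnaround − burst = 16 − 3 = 13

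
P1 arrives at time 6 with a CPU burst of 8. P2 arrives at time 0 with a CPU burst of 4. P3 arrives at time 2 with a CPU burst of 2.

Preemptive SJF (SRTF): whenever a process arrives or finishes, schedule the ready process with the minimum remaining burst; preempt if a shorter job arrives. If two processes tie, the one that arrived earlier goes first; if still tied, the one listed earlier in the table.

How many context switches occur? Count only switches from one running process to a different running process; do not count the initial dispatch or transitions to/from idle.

2

Schedule: | P2 0-4 | P3 4-6 | P1 6-14 |
Completion: P1=14  P2=4  P3=6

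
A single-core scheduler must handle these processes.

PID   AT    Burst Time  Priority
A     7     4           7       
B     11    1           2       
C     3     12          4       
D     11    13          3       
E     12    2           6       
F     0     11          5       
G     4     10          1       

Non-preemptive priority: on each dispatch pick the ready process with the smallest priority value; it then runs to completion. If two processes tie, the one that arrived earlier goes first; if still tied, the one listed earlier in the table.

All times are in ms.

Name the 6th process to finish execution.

Timeline: | F 0-11 | G 11-21 | B 21-22 | D 22-35 | C 35-47 | E 47-49 | A 49-53 |
Completion: A=53  B=22  C=47  D=35  E=49  F=11  G=21
Turnaround (C−A): A=46  B=11  C=44  D=24  E=37  F=11  G=17
Finish order: F → G → B → D → C → E → A

E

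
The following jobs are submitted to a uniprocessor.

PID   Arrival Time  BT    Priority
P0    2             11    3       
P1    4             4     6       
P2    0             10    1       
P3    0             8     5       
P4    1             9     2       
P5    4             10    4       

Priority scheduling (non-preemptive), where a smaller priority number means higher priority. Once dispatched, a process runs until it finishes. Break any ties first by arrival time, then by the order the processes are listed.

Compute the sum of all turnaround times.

188

Gantt: | P2 0-10 | P4 10-19 | P0 19-30 | P5 30-40 | P3 40-48 | P1 48-52 |
Completion: P0=30  P1=52  P2=10  P3=48  P4=19  P5=40
Turnaround (C−A): P0=28  P1=48  P2=10  P3=48  P4=18  P5=36
Turnaround = completion − arrival: P0=28, P1=48, P2=10, P3=48, P4=18, P5=36
Total turnaround = 28 + 48 + 10 + 48 + 18 + 36 = 188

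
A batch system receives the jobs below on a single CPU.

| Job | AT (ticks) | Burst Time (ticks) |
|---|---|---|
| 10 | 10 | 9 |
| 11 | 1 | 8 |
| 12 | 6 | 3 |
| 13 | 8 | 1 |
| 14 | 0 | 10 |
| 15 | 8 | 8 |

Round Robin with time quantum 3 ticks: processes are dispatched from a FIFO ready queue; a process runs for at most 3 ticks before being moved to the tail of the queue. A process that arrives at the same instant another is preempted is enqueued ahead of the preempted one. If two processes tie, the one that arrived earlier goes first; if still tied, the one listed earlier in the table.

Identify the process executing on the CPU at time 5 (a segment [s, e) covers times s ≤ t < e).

11

Gantt: | 14 0-3 | 11 3-6 | 14 6-9 | 12 9-12 | 11 12-15 | 13 15-16 | 15 16-19 | 14 19-22 | 10 22-25 | 11 25-27 | 15 27-30 | 14 30-31 | 10 31-34 | 15 34-36 | 10 36-39 |
Completion: 10=39  11=27  12=12  13=16  14=31  15=36
Turnaround (C−A): 10=29  11=26  12=6  13=8  14=31  15=28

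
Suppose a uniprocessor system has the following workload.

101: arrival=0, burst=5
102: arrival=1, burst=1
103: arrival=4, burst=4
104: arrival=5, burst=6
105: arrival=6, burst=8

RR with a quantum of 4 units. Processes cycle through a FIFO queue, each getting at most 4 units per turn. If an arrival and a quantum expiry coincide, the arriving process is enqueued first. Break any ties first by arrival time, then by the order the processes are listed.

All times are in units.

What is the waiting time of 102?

3

Schedule: | 101 0-4 | 102 4-5 | 103 5-9 | 101 9-10 | 104 10-14 | 105 14-18 | 104 18-20 | 105 20-24 |
Completion: 101=10  102=5  103=9  104=20  105=24
Turnaround (C−A): 101=10  102=4  103=5  104=15  105=18
Waiting(102) = turnaround − burst = 4 − 1 = 3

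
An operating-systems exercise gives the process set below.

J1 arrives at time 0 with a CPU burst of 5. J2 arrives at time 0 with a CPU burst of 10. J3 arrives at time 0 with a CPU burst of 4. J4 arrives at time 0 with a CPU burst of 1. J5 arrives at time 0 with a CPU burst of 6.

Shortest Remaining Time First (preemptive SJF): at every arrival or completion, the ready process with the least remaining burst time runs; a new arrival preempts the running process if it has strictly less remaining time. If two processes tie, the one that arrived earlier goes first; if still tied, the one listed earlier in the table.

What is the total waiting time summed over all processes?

Timeline: | J4 0-1 | J3 1-5 | J1 5-10 | J5 10-16 | J2 16-26 |
Completion: J1=10  J2=26  J3=5  J4=1  J5=16
Turnaround (C−A): J1=10  J2=26  J3=5  J4=1  J5=16
Waiting = turnaround − burst: J1=5, J2=16, J3=1, J4=0, J5=10
Total waiting = 5 + 16 + 1 + 0 + 10 = 32

32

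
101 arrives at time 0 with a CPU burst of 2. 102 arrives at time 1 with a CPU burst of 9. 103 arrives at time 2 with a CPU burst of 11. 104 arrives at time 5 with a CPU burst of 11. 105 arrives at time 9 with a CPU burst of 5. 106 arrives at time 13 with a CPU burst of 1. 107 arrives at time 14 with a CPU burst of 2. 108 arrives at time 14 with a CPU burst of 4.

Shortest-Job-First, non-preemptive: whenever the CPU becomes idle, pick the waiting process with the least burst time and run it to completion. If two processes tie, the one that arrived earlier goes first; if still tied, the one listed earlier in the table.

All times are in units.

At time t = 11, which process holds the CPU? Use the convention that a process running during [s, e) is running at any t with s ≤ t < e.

Schedule: | 101 0-2 | 102 2-11 | 105 11-16 | 106 16-17 | 107 17-19 | 108 19-23 | 103 23-34 | 104 34-45 |
Completion: 101=2  102=11  103=34  104=45  105=16  106=17  107=19  108=23

105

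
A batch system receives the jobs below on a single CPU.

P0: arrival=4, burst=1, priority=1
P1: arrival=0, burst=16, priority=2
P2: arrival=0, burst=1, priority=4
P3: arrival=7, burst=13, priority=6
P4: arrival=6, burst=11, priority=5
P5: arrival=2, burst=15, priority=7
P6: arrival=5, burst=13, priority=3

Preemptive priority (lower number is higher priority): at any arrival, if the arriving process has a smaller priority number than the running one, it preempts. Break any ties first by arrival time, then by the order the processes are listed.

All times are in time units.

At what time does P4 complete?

42

Schedule: | P1 0-4 | P0 4-5 | P1 5-17 | P6 17-30 | P2 30-31 | P4 31-42 | P3 42-55 | P5 55-70 |
Completion: P0=5  P1=17  P2=31  P3=55  P4=42  P5=70  P6=30
Turnaround (C−A): P0=1  P1=17  P2=31  P3=48  P4=36  P5=68  P6=25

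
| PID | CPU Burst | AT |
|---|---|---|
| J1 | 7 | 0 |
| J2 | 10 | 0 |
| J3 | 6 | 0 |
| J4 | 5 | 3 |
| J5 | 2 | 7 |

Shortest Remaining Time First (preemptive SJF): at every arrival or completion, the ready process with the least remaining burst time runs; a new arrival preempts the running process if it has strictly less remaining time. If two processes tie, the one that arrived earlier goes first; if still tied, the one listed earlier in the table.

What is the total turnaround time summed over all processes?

Timeline: | J3 0-6 | J4 6-7 | J5 7-9 | J4 9-13 | J1 13-20 | J2 20-30 |
Completion: J1=20  J2=30  J3=6  J4=13  J5=9
Turnaround (C−A): J1=20  J2=30  J3=6  J4=10  J5=2
Turnaround = completion − arrival: J1=20, J2=30, J3=6, J4=10, J5=2
Total turnaround = 20 + 30 + 6 + 10 + 2 = 68

68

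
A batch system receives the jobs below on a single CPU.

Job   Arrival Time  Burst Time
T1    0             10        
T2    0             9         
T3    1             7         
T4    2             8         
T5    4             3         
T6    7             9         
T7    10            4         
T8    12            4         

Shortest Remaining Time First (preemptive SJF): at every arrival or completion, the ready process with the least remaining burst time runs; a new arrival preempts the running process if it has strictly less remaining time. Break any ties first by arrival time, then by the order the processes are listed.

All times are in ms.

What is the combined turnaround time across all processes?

176

Timeline: | T2 0-1 | T3 1-4 | T5 4-7 | T3 7-11 | T7 11-15 | T8 15-19 | T2 19-27 | T4 27-35 | T6 35-44 | T1 44-54 |
Completion: T1=54  T2=27  T3=11  T4=35  T5=7  T6=44  T7=15  T8=19
Turnaround (C−A): T1=54  T2=27  T3=10  T4=33  T5=3  T6=37  T7=5  T8=7
Turnaround = completion − arrival: T1=54, T2=27, T3=10, T4=33, T5=3, T6=37, T7=5, T8=7
Total turnaround = 54 + 27 + 10 + 33 + 3 + 37 + 5 + 7 = 176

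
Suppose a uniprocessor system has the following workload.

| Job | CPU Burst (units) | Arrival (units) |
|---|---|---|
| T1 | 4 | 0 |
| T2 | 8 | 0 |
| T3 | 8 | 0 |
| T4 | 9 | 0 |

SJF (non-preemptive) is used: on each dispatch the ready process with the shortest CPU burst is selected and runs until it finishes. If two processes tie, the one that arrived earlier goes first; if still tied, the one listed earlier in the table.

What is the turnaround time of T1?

4

Timeline: | T1 0-4 | T2 4-12 | T3 12-20 | T4 20-29 |
Completion: T1=4  T2=12  T3=20  T4=29
Turnaround(T1) = completion − arrival = 4 − 0 = 4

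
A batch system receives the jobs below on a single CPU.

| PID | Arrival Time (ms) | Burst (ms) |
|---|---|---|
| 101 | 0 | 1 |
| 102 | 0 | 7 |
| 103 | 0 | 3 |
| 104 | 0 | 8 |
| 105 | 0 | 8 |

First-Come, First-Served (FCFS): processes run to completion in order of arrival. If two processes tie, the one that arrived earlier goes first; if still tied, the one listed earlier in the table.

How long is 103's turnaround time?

Gantt: | 101 0-1 | 102 1-8 | 103 8-11 | 104 11-19 | 105 19-27 |
Completion: 101=1  102=8  103=11  104=19  105=27
Turnaround(103) = completion − arrival = 11 − 0 = 11

11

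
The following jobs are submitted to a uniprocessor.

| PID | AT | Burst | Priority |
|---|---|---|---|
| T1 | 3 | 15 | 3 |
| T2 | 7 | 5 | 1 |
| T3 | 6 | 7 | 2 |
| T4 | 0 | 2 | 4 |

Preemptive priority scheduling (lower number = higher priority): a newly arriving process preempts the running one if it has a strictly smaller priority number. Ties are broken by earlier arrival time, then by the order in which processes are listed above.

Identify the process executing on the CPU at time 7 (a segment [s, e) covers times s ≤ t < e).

T2

Timeline: | T4 0-2 | idle 2-3 | T1 3-6 | T3 6-7 | T2 7-12 | T3 12-18 | T1 18-30 |
Completion: T1=30  T2=12  T3=18  T4=2
Turnaround (C−A): T1=27  T2=5  T3=12  T4=2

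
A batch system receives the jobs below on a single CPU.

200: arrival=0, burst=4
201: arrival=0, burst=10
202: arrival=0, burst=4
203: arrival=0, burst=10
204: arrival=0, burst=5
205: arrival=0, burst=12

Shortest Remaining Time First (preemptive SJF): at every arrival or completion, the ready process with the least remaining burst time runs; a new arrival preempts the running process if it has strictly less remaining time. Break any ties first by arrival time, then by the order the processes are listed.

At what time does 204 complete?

13

Gantt: | 200 0-4 | 202 4-8 | 204 8-13 | 201 13-23 | 203 23-33 | 205 33-45 |
Completion: 200=4  201=23  202=8  203=33  204=13  205=45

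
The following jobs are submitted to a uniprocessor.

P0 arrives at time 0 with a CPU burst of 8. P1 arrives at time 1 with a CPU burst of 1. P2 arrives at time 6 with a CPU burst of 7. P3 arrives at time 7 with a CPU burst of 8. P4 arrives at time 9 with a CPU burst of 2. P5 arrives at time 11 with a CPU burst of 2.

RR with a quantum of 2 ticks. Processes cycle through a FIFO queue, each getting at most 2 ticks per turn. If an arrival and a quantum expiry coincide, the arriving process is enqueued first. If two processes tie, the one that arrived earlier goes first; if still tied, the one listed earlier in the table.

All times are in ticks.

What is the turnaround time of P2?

Timeline: | P0 0-2 | P1 2-3 | P0 3-7 | P2 7-9 | P3 9-11 | P0 11-13 | P4 13-15 | P2 15-17 | P5 17-19 | P3 19-21 | P2 21-23 | P3 23-25 | P2 25-26 | P3 26-28 |
Completion: P0=13  P1=3  P2=26  P3=28  P4=15  P5=19
Turnaround(P2) = completion − arrival = 26 − 6 = 20

20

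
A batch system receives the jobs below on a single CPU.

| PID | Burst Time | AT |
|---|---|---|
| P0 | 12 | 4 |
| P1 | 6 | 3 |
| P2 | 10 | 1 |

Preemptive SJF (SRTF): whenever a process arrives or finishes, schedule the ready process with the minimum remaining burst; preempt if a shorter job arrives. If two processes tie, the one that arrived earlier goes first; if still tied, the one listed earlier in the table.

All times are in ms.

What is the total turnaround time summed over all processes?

47

Gantt: | idle 0-1 | P2 1-3 | P1 3-9 | P2 9-17 | P0 17-29 |
Completion: P0=29  P1=9  P2=17
Turnaround (C−A): P0=25  P1=6  P2=16
Turnaround = completion − arrival: P0=25, P1=6, P2=16
Total turnaround = 25 + 6 + 16 = 47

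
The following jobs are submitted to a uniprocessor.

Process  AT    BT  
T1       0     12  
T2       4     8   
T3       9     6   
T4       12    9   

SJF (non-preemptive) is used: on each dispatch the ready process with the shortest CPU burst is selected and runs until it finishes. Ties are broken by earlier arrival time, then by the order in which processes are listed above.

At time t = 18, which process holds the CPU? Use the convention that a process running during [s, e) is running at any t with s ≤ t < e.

T2

Schedule: | T1 0-12 | T3 12-18 | T2 18-26 | T4 26-35 |
Completion: T1=12  T2=26  T3=18  T4=35
Turnaround (C−A): T1=12  T2=22  T3=9  T4=23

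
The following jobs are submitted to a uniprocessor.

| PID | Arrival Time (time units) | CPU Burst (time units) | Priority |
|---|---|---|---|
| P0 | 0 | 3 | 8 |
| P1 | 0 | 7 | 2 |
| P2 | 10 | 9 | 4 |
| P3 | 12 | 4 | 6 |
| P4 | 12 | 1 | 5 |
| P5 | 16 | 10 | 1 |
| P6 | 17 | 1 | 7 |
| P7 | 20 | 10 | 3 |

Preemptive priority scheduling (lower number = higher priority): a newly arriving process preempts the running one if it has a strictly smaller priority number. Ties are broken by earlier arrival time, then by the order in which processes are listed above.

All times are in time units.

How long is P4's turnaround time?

28

Timeline: | P1 0-7 | P0 7-10 | P2 10-16 | P5 16-26 | P7 26-36 | P2 36-39 | P4 39-40 | P3 40-44 | P6 44-45 |
Completion: P0=10  P1=7  P2=39  P3=44  P4=40  P5=26  P6=45  P7=36
Turnaround(P4) = completion − arrival = 40 − 12 = 28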